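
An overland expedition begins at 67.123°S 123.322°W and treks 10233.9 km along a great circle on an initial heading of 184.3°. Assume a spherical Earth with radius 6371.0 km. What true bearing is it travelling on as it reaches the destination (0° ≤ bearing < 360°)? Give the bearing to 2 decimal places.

Angular distance δ = d/R = 10233.9 / 6371 = 1.606326 rad.
Start latitude φ₁ = -1.171517 rad; initial bearing θ = 3.216642 rad.
Applying the spherical law of cosines for sides, sin φ₂ = sin φ₁ cos δ + cos φ₁ sin δ cos θ = -0.354688, so φ₂ = -20.774°.
Δλ = atan2( sin θ sin δ cos φ₁ , cos δ − sin φ₁ sin φ₂ ) = atan2(-0.029130, -0.362310) = -3.061365 rad = -175.403°.
λ₂ = -123.322° + -175.403° = -298.725°, normalized to (−180°, 180°] → 61.275°.
The forward bearing on arrival equals the back-azimuth from the destination plus 180°.
Back-azimuth from P₂ (-20.77°, 61.27°) to P₁ (-67.12°, -123.32°), with Δλ' = λ₁ − λ₂ = -184.60°: atan2( sin Δλ' cos φ₁ , cos φ₂ sin φ₁ − sin φ₂ cos φ₁ cos Δλ' ) = 178.21°.
Final bearing = (178.21° + 180°) mod 360° = 358.21°.

final bearing 358.21°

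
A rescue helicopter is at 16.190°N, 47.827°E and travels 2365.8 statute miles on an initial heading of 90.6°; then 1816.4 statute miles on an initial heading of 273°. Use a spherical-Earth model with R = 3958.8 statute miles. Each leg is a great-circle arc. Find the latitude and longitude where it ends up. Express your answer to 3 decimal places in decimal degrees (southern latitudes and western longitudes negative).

Apply the spherical direct solution leg by leg, carrying full precision between legs.
Leg 1: from (16.190°, 47.827°), δ = 2365.8/3958.8 = 0.597605 rad, θ = 90.6° → φ = 12.994°, λ = 83.096°.
Leg 2: from (12.994°, 83.096°), δ = 1816.4/3958.8 = 0.458826 rad, θ = 273° → φ = 12.954°, λ = 56.106°.

latitude 12.954°, longitude 56.106°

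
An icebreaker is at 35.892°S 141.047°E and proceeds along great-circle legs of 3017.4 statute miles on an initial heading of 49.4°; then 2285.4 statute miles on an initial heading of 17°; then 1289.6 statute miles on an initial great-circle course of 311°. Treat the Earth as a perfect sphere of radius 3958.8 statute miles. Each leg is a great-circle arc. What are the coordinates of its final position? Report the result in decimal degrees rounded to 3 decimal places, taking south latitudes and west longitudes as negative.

latitude 39.137°, longitude 165.007°

Apply the spherical direct solution leg by leg, carrying full precision between legs.
Leg 1: from (-35.892°, 141.047°), δ = 3017.4/3958.8 = 0.762201 rad, θ = 49.4° → φ = -3.440°, λ = 172.731°.
Leg 2: from (-3.440°, 172.731°), δ = 2285.4/3958.8 = 0.577296 rad, θ = 17° → φ = 28.079°, λ = -176.850°.
Leg 3: from (28.079°, -176.850°), δ = 1289.6/3958.8 = 0.325755 rad, θ = 311° → φ = 39.137°, λ = 165.007°.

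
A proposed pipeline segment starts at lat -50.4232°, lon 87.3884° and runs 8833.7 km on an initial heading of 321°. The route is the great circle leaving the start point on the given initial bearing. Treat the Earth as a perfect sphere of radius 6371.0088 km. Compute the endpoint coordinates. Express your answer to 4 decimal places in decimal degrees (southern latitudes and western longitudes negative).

latitude 20.2145°, longitude 46.1437°

δ = 8833.7/6371.0088 = 1.386547 rad (79.4433°).
Start latitude φ₁ = -0.880051 rad; initial bearing θ = 5.602507 rad.
Applying the spherical law of cosines for sides, sin φ₂ = sin φ₁ cos δ + cos φ₁ sin δ cos θ = 0.345536, so φ₂ = 20.2145°.
Then Δλ = atan2(-0.394161, 0.449538) = -0.719856 rad, from sin θ sin δ cos φ₁ over cos δ − sin φ₁ sin φ₂.
λ₂ = λ₁ + Δλ = 46.1437°.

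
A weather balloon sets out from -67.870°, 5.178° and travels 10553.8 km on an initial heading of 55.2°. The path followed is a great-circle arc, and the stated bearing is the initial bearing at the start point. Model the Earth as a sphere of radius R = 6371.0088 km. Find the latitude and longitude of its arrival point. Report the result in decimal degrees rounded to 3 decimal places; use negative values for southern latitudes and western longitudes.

latitude 17.069°, longitude 64.030°

The arc subtends δ = 10553.8/6371.0088 = 1.656535 rad at the centre.
Converting: φ₁ = -1.184555 rad, θ = 0.963422 rad.
Destination latitude: φ₂ = arcsin( sin φ₁ cos δ + cos φ₁ sin δ cos θ ) = arcsin(0.293529) = 17.069°.
Δλ = atan2( sin θ sin δ cos φ₁ , cos δ − sin φ₁ sin φ₂ ) = atan2(0.308198, 0.186271) = 1.027157 rad = 58.852°.
Hence λ₂ = 5.178° + 58.852° = 64.030°.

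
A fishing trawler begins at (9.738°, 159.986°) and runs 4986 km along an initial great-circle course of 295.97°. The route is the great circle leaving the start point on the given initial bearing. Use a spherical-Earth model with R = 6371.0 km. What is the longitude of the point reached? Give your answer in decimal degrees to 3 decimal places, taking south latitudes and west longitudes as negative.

Angular distance δ = d/R = 4986 / 6371 = 0.782609 rad.
With φ₁ = 9.738° = 0.169960 rad and θ = 295.97° = 5.165651 rad:
sin φ₂ = sin φ₁ cos δ + cos φ₁ sin δ cos θ = (0.169143)(0.709076) + (0.985592)(0.705132)(0.437900) = 0.424264
φ₂ = asin(0.424264) = 0.438149 rad = 25.104°.
For the longitude increment, Δλ = atan2( sin θ sin δ cos φ₁, cos δ − sin φ₁ sin φ₂ ) = atan2(-0.624796, 0.637315) = -44.432°.
λ₂ = λ₁ + Δλ = 115.554°.

longitude 115.554°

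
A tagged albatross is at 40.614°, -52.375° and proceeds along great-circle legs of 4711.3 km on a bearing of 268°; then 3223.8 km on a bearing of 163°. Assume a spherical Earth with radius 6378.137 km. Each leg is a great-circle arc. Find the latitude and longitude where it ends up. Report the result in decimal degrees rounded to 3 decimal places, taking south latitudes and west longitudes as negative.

Apply the spherical direct solution leg by leg, carrying full precision between legs.
Leg 1: from (40.614°, -52.375°), δ = 4711.3/6378.137 = 0.738664 rad, θ = 268° → φ = 27.611°, λ = -101.784°.
Leg 2: from (27.611°, -101.784°), δ = 3223.8/6378.137 = 0.505445 rad, θ = 163° → φ = -0.275°, λ = -93.645°.

latitude -0.275°, longitude -93.645°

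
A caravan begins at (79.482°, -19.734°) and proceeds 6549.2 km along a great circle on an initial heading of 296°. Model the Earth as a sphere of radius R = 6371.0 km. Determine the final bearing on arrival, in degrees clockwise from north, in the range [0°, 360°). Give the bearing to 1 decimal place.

final bearing 191.6°

The arc subtends δ = 6549.2/6371 = 1.027970 rad at the centre.
Start latitude φ₁ = 1.387223 rad; initial bearing θ = 5.166175 rad.
Applying the spherical law of cosines for sides, sin φ₂ = sin φ₁ cos δ + cos φ₁ sin δ cos θ = 0.576397, so φ₂ = 35.198°.
Then Δλ = atan2(-0.140485, -0.050155) = -1.913704 rad, from sin θ sin δ cos φ₁ over cos δ − sin φ₁ sin φ₂.
Hence λ₂ = -19.734° + -109.647° = -129.381°.
The forward bearing on arrival equals the back-azimuth from the destination plus 180°.
Back-azimuth from P₂ (35.2°, -129.4°) to P₁ (79.5°, -19.7°), with Δλ' = λ₁ − λ₂ = 109.6°: atan2( sin Δλ' cos φ₁ , cos φ₂ sin φ₁ − sin φ₂ cos φ₁ cos Δλ' ) = 11.6°.
Final bearing = (11.6° + 180°) mod 360° = 191.6°.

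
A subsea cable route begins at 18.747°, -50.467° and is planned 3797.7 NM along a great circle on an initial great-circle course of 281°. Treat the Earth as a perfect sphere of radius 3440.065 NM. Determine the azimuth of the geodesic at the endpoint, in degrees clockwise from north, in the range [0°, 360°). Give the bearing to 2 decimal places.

final bearing 257.52°

Central angle δ = d/R = 1.103962 rad.
With φ₁ = 18.747° = 0.327197 rad and θ = 281° = 4.904375 rad:
Applying the spherical law of cosines for sides, sin φ₂ = sin φ₁ cos δ + cos φ₁ sin δ cos θ = 0.305997, so φ₂ = 17.818°.
For the longitude increment, Δλ = atan2( sin θ sin δ cos φ₁, cos δ − sin φ₁ sin φ₂ ) = atan2(-0.830085, 0.351717) = -67.037°.
λ₂ = λ₁ + Δλ = -117.504°.
The forward bearing on arrival equals the back-azimuth from the destination plus 180°.
Back-azimuth from P₂ (17.82°, -117.50°) to P₁ (18.75°, -50.47°), with Δλ' = λ₁ − λ₂ = 67.04°: atan2( sin Δλ' cos φ₁ , cos φ₂ sin φ₁ − sin φ₂ cos φ₁ cos Δλ' ) = 77.52°.
Final bearing = (77.52° + 180°) mod 360° = 257.52°.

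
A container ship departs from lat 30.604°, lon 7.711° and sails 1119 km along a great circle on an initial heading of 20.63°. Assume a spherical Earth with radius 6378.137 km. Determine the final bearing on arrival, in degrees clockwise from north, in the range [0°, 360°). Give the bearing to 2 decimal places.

Angular distance δ = d/R = 1119 / 6378.137 = 0.175443 rad.
With φ₁ = 30.604° = 0.534141 rad and θ = 20.63° = 0.360061 rad:
Applying the spherical law of cosines for sides, sin φ₂ = sin φ₁ cos δ + cos φ₁ sin δ cos θ = 0.641884, so φ₂ = 39.932°.
Δλ = atan2( sin θ sin δ cos φ₁ , cos δ − sin φ₁ sin φ₂ ) = atan2(0.052931, 0.657865) = 0.080286 rad = 4.600°.
Hence λ₂ = 7.711° + 4.600° = 12.311°.
The forward bearing on arrival equals the back-azimuth from the destination plus 180°.
Back-azimuth from P₂ (39.93°, 12.31°) to P₁ (30.60°, 7.71°), with Δλ' = λ₁ − λ₂ = -4.60°: atan2( sin Δλ' cos φ₁ , cos φ₂ sin φ₁ − sin φ₂ cos φ₁ cos Δλ' ) = 203.30°.
Final bearing = (203.30° + 180°) mod 360° = 23.30°.

final bearing 23.30°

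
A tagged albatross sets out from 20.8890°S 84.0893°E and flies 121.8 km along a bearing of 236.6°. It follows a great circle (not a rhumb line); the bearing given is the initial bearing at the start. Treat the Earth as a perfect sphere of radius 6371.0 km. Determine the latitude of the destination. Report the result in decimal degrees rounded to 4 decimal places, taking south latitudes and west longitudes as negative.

latitude -21.4892°

δ = 121.8/6371 = 0.019118 rad (1.0954°).
Converting: φ₁ = -0.364582 rad, θ = 4.129449 rad.
sin φ₂ = sin φ₁ cos δ + cos φ₁ sin δ cos θ = (-0.356559)(0.999817) + (0.934273)(0.019117)(-0.550481) = -0.366325
φ₂ = asin(-0.366325) = -0.375057 rad = -21.4892°.
For the longitude increment, Δλ = atan2( sin θ sin δ cos φ₁, cos δ − sin φ₁ sin φ₂ ) = atan2(-0.014911, 0.869201) = -0.9828°.
Hence λ₂ = 84.0893° + -0.9828° = 83.1065°.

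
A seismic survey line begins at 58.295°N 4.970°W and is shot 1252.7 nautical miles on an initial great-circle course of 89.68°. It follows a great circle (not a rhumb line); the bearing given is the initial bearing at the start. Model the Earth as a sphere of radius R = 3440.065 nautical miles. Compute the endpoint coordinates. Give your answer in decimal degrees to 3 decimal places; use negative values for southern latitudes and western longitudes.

The arc subtends δ = 1252.7/3440.065 = 0.364150 rad at the centre.
Converting: φ₁ = 1.017440 rad, θ = 1.565211 rad.
Destination latitude: φ₂ = arcsin( sin φ₁ cos δ + cos φ₁ sin δ cos θ ) = arcsin(0.796023) = 52.752°.
Then Δλ = atan2(0.187173, 0.257198) = 0.629101 rad, from sin θ sin δ cos φ₁ over cos δ − sin φ₁ sin φ₂.
Hence λ₂ = -4.970° + 36.045° = 31.075°.

latitude 52.752°, longitude 31.075°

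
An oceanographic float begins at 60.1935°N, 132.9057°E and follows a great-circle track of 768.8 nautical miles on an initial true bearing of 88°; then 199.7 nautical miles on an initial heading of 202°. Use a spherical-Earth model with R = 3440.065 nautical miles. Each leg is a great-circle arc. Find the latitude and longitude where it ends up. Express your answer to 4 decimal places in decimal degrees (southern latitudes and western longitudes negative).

Apply the spherical direct solution leg by leg, carrying full precision between legs.
Leg 1: from (60.1935°, 132.9057°), δ = 768.8/3440.065 = 0.223484 rad, θ = 88° → φ = 58.2089°, λ = 157.7676°.
Leg 2: from (58.2089°, 157.7676°), δ = 199.7/3440.065 = 0.058051 rad, θ = 202° → φ = 55.1051°, λ = 155.5903°.

latitude 55.1051°, longitude 155.5903°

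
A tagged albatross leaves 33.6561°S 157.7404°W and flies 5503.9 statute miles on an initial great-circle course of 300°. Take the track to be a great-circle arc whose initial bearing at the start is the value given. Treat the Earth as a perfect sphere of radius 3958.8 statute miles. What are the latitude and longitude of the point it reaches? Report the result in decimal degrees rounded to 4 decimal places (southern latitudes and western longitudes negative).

latitude 18.0553°, longitude 138.6120°

The arc subtends δ = 5503.9/3958.8 = 1.390295 rad at the centre.
With φ₁ = -33.6561° = -0.587410 rad and θ = 300° = 5.235988 rad:
Destination latitude: φ₂ = arcsin( sin φ₁ cos δ + cos φ₁ sin δ cos θ ) = arcsin(0.309935) = 18.0553°.
Δλ = atan2( sin θ sin δ cos φ₁ , cos δ − sin φ₁ sin φ₂ ) = atan2(-0.709150, 0.351291) = -1.110860 rad = -63.6476°.
λ₂ = -157.7404° + -63.6476° = -221.3880°, normalized to (−180°, 180°] → 138.6120°.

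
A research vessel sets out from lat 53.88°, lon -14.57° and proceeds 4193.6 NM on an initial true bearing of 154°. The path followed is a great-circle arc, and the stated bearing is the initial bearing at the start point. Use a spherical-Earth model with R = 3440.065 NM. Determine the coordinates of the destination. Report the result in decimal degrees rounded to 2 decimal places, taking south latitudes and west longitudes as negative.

latitude -12.65°, longitude 10.38°

Central angle δ = d/R = 1.219047 rad.
Converting: φ₁ = 0.940383 rad, θ = 2.687807 rad.
Applying the spherical law of cosines for sides, sin φ₂ = sin φ₁ cos δ + cos φ₁ sin δ cos θ = -0.219065, so φ₂ = -12.65°.
Then Δλ = atan2(0.242588, 0.521498) = 0.435402 rad, from sin θ sin δ cos φ₁ over cos δ − sin φ₁ sin φ₂.
Hence λ₂ = -14.57° + 24.95° = 10.38°.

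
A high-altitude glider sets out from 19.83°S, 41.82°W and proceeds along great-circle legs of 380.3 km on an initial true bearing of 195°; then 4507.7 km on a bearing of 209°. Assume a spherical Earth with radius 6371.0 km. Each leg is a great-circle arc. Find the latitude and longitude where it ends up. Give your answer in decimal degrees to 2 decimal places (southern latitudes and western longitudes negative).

latitude -55.22°, longitude -76.31°

Apply the spherical direct solution leg by leg, carrying full precision between legs.
Leg 1: from (-19.83°, -41.82°), δ = 380.3/6371 = 0.059692 rad, θ = 195° → φ = -23.13°, λ = -42.78°.
Leg 2: from (-23.13°, -42.78°), δ = 4507.7/6371 = 0.707534 rad, θ = 209° → φ = -55.22°, λ = -76.31°.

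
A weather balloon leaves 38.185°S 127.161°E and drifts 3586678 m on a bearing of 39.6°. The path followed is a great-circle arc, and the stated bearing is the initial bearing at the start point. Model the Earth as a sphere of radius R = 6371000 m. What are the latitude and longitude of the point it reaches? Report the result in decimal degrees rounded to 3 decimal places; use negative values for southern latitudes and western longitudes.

Angular distance δ = d/R = 3586678 / 6371000 = 0.562969 rad.
With φ₁ = -38.185° = -0.666454 rad and θ = 39.6° = 0.691150 rad:
Applying the spherical law of cosines for sides, sin φ₂ = sin φ₁ cos δ + cos φ₁ sin δ cos θ = -0.199569, so φ₂ = -11.512°.
For the longitude increment, Δλ = atan2( sin θ sin δ cos φ₁, cos δ − sin φ₁ sin φ₂ ) = atan2(0.267398, 0.722300) = 20.315°.
λ₂ = 127.161° + 20.315° = 147.476°.

latitude -11.512°, longitude 147.476°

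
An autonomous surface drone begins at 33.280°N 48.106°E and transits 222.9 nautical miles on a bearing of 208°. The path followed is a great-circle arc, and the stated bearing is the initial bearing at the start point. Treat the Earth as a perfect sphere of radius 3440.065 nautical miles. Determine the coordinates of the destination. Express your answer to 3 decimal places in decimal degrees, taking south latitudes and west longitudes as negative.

latitude 29.986°, longitude 46.095°

Central angle δ = d/R = 0.064795 rad.
With φ₁ = 33.280° = 0.580846 rad and θ = 208° = 3.630285 rad:
Destination latitude: φ₂ = arcsin( sin φ₁ cos δ + cos φ₁ sin δ cos θ ) = arcsin(0.499785) = 29.986°.
For the longitude increment, Δλ = atan2( sin θ sin δ cos φ₁, cos δ − sin φ₁ sin φ₂ ) = atan2(-0.025413, 0.723654) = -2.011°.
λ₂ = λ₁ + Δλ = 46.095°.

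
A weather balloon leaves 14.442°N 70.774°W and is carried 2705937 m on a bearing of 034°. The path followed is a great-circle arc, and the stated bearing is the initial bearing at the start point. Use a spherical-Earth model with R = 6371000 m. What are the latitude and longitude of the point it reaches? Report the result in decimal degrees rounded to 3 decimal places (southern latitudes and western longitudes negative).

latitude 33.922°, longitude -54.651°

Central angle δ = d/R = 0.424727 rad.
Converting: φ₁ = 0.252060 rad, θ = 0.593412 rad.
sin φ₂ = sin φ₁ cos δ + cos φ₁ sin δ cos θ = (0.249400)(0.911151) + (0.968401)(0.412072)(0.829038) = 0.558069
φ₂ = asin(0.558069) = 0.592057 rad = 33.922°.
Δλ = atan2( sin θ sin δ cos φ₁ , cos δ − sin φ₁ sin φ₂ ) = atan2(0.223146, 0.771969) = 0.281392 rad = 16.123°.
Hence λ₂ = -70.774° + 16.123° = -54.651°.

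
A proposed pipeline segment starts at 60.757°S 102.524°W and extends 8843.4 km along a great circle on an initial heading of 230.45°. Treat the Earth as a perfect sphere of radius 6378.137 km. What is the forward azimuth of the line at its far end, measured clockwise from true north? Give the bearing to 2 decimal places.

final bearing 334.81°

The arc subtends δ = 8843.4/6378.137 = 1.386518 rad at the centre.
With φ₁ = -60.757° = -1.060410 rad and θ = 230.45° = 4.022111 rad:
sin φ₂ = sin φ₁ cos δ + cos φ₁ sin δ cos θ = (-0.872556)(0.183237) + (0.488515)(0.983069)(-0.636751) = -0.465680
φ₂ = asin(-0.465680) = -0.484403 rad = -27.754°.
Δλ = atan2( sin θ sin δ cos φ₁ , cos δ − sin φ₁ sin φ₂ ) = atan2(-0.370301, -0.223095) = -2.113029 rad = -121.068°.
λ₂ = -102.524° + -121.068° = -223.592°, normalized to (−180°, 180°] → 136.408°.
The forward bearing on arrival equals the back-azimuth from the destination plus 180°.
Back-azimuth from P₂ (-27.75°, 136.41°) to P₁ (-60.76°, -102.52°), with Δλ' = λ₁ − λ₂ = -238.93°: atan2( sin Δλ' cos φ₁ , cos φ₂ sin φ₁ − sin φ₂ cos φ₁ cos Δλ' ) = 154.81°.
Final bearing = (154.81° + 180°) mod 360° = 334.81°.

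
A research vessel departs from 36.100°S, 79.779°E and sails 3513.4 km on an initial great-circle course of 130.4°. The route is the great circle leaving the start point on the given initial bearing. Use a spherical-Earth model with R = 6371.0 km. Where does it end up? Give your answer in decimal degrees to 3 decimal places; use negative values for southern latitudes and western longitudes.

δ = 3513.4/6371 = 0.551468 rad (31.5968°).
With φ₁ = -36.100° = -0.630064 rad and θ = 130.4° = 2.275909 rad:
Applying the spherical law of cosines for sides, sin φ₂ = sin φ₁ cos δ + cos φ₁ sin δ cos θ = -0.776225, so φ₂ = -50.916°.
Δλ = atan2( sin θ sin δ cos φ₁ , cos δ − sin φ₁ sin φ₂ ) = atan2(0.322387, 0.394408) = 0.685258 rad = 39.262°.
λ₂ = 79.779° + 39.262° = 119.041°.

latitude -50.916°, longitude 119.041°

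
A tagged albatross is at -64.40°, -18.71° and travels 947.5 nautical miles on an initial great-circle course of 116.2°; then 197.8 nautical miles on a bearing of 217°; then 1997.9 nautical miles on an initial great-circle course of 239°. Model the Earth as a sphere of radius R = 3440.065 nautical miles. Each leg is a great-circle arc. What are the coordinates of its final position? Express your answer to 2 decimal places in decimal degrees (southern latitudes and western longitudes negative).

latitude -61.89°, longitude -72.37°

Apply the spherical direct solution leg by leg, carrying full precision between legs.
Leg 1: from (-64.40°, -18.71°), δ = 947.5/3440.065 = 0.275431 rad, θ = 116.2° → φ = -66.89°, λ = 19.72°.
Leg 2: from (-66.89°, 19.72°), δ = 197.8/3440.065 = 0.057499 rad, θ = 217° → φ = -69.43°, λ = 14.07°.
Leg 3: from (-69.43°, 14.07°), δ = 1997.9/3440.065 = 0.580774 rad, θ = 239° → φ = -61.89°, λ = -72.37°.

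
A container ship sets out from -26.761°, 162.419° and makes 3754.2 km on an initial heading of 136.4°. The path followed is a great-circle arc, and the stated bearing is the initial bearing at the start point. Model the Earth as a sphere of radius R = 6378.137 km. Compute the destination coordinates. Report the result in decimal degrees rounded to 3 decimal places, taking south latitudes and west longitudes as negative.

δ = 3754.2/6378.137 = 0.588604 rad (33.7246°).
Converting: φ₁ = -0.467068 rad, θ = 2.380629 rad.
sin φ₂ = sin φ₁ cos δ + cos φ₁ sin δ cos θ = (-0.450270)(0.831716) + (0.892893)(0.555201)(-0.724172) = -0.733494
φ₂ = asin(-0.733494) = -0.823448 rad = -47.180°.
Then Δλ = atan2(0.341868, 0.501446) = 0.598383 rad, from sin θ sin δ cos φ₁ over cos δ − sin φ₁ sin φ₂.
λ₂ = 162.419° + 34.285° = 196.704°, normalized to (−180°, 180°] → -163.296°.

latitude -47.180°, longitude -163.296°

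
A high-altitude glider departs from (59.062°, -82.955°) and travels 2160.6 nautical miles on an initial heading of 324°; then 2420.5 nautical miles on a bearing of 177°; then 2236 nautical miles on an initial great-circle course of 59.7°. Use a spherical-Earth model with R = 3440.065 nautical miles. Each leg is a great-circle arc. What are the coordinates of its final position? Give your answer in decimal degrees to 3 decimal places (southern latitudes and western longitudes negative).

latitude 41.126°, longitude -125.434°

Apply the spherical direct solution leg by leg, carrying full precision between legs.
Leg 1: from (59.062°, -82.955°), δ = 2160.6/3440.065 = 0.628070 rad, θ = 324° → φ = 69.789°, λ = -171.584°.
Leg 2: from (69.789°, -171.584°), δ = 2420.5/3440.065 = 0.703620 rad, θ = 177° → φ = 29.495°, λ = -169.354°.
Leg 3: from (29.495°, -169.354°), δ = 2236/3440.065 = 0.649988 rad, θ = 59.7° → φ = 41.126°, λ = -125.434°.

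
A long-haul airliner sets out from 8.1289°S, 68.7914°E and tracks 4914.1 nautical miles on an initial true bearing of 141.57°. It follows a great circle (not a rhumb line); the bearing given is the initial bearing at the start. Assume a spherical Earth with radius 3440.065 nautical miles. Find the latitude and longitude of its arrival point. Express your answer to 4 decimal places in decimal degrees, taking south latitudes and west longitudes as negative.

δ = 4914.1/3440.065 = 1.428490 rad (81.8465°).
Converting: φ₁ = -0.141876 rad, θ = 2.470863 rad.
sin φ₂ = sin φ₁ cos δ + cos φ₁ sin δ cos θ = (-0.141401)(0.141826) + (0.989952)(0.989892)(-0.783368) = -0.787712
φ₂ = asin(-0.787712) = -0.907087 rad = -51.9722°.
Then Δλ = atan2(0.609093, 0.030443) = 1.520857 rad, from sin θ sin δ cos φ₁ over cos δ − sin φ₁ sin φ₂.
λ₂ = λ₁ + Δλ = 155.9301°.

latitude -51.9722°, longitude 155.9301°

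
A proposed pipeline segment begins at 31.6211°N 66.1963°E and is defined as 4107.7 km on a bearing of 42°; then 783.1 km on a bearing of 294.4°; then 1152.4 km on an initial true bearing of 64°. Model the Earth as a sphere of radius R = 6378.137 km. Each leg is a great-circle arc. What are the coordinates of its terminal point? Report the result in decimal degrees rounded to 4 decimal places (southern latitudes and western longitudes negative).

latitude 58.7475°, longitude 114.9411°

Apply the spherical direct solution leg by leg, carrying full precision between legs.
Leg 1: from (31.6211°, 66.1963°), δ = 4107.7/6378.137 = 0.644028 rad, θ = 42° → φ = 53.0565°, λ = 108.1443°.
Leg 2: from (53.0565°, 108.1443°), δ = 783.1/6378.137 = 0.122779 rad, θ = 294.4° → φ = 55.4488°, λ = 96.8028°.
Leg 3: from (55.4488°, 96.8028°), δ = 1152.4/6378.137 = 0.180680 rad, θ = 64° → φ = 58.7475°, λ = 114.9411°.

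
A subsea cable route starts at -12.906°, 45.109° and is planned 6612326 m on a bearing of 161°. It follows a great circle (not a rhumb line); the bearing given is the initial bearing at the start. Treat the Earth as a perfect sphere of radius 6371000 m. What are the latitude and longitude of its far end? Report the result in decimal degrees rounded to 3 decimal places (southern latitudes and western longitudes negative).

Angular distance δ = d/R = 6612326 / 6371000 = 1.037879 rad.
With φ₁ = -12.906° = -0.225252 rad and θ = 161° = 2.809980 rad:
Destination latitude: φ₂ = arcsin( sin φ₁ cos δ + cos φ₁ sin δ cos θ ) = arcsin(-0.907302) = -65.135°.
Δλ = atan2( sin θ sin δ cos φ₁ , cos δ − sin φ₁ sin φ₂ ) = atan2(0.273337, 0.305400) = 0.730052 rad = 41.829°.
Hence λ₂ = 45.109° + 41.829° = 86.938°.

latitude -65.135°, longitude 86.938°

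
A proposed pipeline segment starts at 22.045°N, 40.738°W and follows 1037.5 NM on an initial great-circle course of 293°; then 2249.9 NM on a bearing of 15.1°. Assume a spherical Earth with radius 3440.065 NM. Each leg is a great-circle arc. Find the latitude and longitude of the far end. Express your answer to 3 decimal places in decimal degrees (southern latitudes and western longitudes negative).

Apply the spherical direct solution leg by leg, carrying full precision between legs.
Leg 1: from (22.045°, -40.738°), δ = 1037.5/3440.065 = 0.301593 rad, θ = 293° → φ = 27.773°, λ = -58.739°.
Leg 2: from (27.773°, -58.739°), δ = 2249.9/3440.065 = 0.654028 rad, θ = 15.1° → φ = 62.814°, λ = -38.441°.

latitude 62.814°, longitude -38.441°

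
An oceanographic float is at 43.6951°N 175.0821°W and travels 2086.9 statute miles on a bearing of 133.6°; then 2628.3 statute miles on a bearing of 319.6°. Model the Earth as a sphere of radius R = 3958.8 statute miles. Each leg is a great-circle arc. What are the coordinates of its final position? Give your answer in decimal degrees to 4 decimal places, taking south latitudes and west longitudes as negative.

latitude 45.4717°, longitude 173.0525°

Apply the spherical direct solution leg by leg, carrying full precision between legs.
Leg 1: from (43.6951°, -175.0821°), δ = 2086.9/3958.8 = 0.527155 rad, θ = 133.6° → φ = 20.2548°, λ = -152.2317°.
Leg 2: from (20.2548°, -152.2317°), δ = 2628.3/3958.8 = 0.663913 rad, θ = 319.6° → φ = 45.4717°, λ = 173.0525°.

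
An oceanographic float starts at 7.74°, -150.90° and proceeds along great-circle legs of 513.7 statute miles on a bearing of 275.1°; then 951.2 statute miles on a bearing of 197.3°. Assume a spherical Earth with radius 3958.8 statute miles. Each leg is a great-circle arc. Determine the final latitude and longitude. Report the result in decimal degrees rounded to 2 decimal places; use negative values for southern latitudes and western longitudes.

latitude -4.82°, longitude -162.46°

Apply the spherical direct solution leg by leg, carrying full precision between legs.
Leg 1: from (7.74°, -150.90°), δ = 513.7/3958.8 = 0.129762 rad, θ = 275.1° → φ = 8.33°, λ = -158.38°.
Leg 2: from (8.33°, -158.38°), δ = 951.2/3958.8 = 0.240275 rad, θ = 197.3° → φ = -4.82°, λ = -162.46°.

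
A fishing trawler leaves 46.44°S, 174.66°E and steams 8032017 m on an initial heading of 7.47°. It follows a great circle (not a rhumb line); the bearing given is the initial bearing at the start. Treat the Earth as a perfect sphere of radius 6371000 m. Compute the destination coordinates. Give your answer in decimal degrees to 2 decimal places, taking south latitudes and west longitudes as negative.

Central angle δ = d/R = 1.260715 rad.
Start latitude φ₁ = -0.810531 rad; initial bearing θ = 0.130376 rad.
Destination latitude: φ₂ = arcsin( sin φ₁ cos δ + cos φ₁ sin δ cos θ ) = arcsin(0.429562) = 25.44°.
Then Δλ = atan2(0.085317, 0.616419) = 0.137534 rad, from sin θ sin δ cos φ₁ over cos δ − sin φ₁ sin φ₂.
λ₂ = 174.66° + 7.88° = 182.54°, normalized to (−180°, 180°] → -177.46°.

latitude 25.44°, longitude -177.46°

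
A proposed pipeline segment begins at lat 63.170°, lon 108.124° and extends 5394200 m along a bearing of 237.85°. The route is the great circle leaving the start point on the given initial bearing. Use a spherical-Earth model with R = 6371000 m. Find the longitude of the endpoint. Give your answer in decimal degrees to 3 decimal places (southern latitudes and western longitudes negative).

longitude 64.035°

Angular distance δ = d/R = 5394200 / 6371000 = 0.846680 rad.
With φ₁ = 63.170° = 1.102524 rad and θ = 237.85° = 4.151266 rad:
Applying the spherical law of cosines for sides, sin φ₂ = sin φ₁ cos δ + cos φ₁ sin δ cos θ = 0.411245, so φ₂ = 24.283°.
Then Δλ = atan2(-0.286251, 0.295500) = -0.769502 rad, from sin θ sin δ cos φ₁ over cos δ − sin φ₁ sin φ₂.
λ₂ = 108.124° + -44.089° = 64.035°.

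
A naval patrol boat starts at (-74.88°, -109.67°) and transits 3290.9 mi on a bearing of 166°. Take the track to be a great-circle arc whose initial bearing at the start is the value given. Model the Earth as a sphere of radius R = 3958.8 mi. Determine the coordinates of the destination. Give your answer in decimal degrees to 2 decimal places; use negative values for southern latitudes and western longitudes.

Angular distance δ = d/R = 3290.9 / 3958.8 = 0.831287 rad.
With φ₁ = -74.88° = -1.306903 rad and θ = 166° = 2.897247 rad:
Destination latitude: φ₂ = arcsin( sin φ₁ cos δ + cos φ₁ sin δ cos θ ) = arcsin(-0.837580) = -56.89°.
Δλ = atan2( sin θ sin δ cos φ₁ , cos δ − sin φ₁ sin φ₂ ) = atan2(0.046621, -0.134659) = 2.808297 rad = 160.90°.
Hence λ₂ = -109.67° + 160.90° = 51.23°.

latitude -56.89°, longitude 51.23°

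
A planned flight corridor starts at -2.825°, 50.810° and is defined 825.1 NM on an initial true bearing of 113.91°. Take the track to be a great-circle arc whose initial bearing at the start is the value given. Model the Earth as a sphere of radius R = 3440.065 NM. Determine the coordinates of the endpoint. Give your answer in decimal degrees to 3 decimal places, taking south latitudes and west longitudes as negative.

Central angle δ = d/R = 0.239850 rad.
Start latitude φ₁ = -0.049306 rad; initial bearing θ = 1.988105 rad.
Destination latitude: φ₂ = arcsin( sin φ₁ cos δ + cos φ₁ sin δ cos θ ) = arcsin(-0.144040) = -8.282°.
Δλ = atan2( sin θ sin δ cos φ₁ , cos δ − sin φ₁ sin φ₂ ) = atan2(0.216907, 0.964275) = 0.221260 rad = 12.677°.
λ₂ = 50.810° + 12.677° = 63.487°.

latitude -8.282°, longitude 63.487°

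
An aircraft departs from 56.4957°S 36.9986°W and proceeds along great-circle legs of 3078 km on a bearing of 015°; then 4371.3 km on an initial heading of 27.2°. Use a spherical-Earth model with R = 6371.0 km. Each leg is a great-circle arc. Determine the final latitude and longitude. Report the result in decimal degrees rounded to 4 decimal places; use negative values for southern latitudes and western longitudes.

Apply the spherical direct solution leg by leg, carrying full precision between legs.
Leg 1: from (-56.4957°, -36.9986°), δ = 3078/6371 = 0.483127 rad, θ = 15° → φ = -29.3875°, λ = -29.0670°.
Leg 2: from (-29.3875°, -29.0670°), δ = 4371.3/6371 = 0.686125 rad, θ = 27.2° → φ = 6.3906°, λ = -12.1251°.

latitude 6.3906°, longitude -12.1251°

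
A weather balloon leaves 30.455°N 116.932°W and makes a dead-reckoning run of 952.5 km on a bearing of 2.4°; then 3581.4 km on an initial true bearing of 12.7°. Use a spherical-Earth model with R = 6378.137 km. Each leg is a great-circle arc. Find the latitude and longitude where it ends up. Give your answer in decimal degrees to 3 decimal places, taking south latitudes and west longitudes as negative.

latitude 69.453°, longitude -96.989°

Apply the spherical direct solution leg by leg, carrying full precision between legs.
Leg 1: from (30.455°, -116.932°), δ = 952.5/6378.137 = 0.149338 rad, θ = 2.4° → φ = 39.003°, λ = -116.473°.
Leg 2: from (39.003°, -116.473°), δ = 3581.4/6378.137 = 0.561512 rad, θ = 12.7° → φ = 69.453°, λ = -96.989°.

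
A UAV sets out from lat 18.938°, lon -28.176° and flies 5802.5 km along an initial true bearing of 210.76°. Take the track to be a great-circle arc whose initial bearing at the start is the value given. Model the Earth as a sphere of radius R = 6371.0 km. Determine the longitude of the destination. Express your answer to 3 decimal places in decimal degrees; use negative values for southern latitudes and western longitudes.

The arc subtends δ = 5802.5/6371 = 0.910768 rad at the centre.
With φ₁ = 18.938° = 0.330530 rad and θ = 210.76° = 3.678456 rad:
Destination latitude: φ₂ = arcsin( sin φ₁ cos δ + cos φ₁ sin δ cos θ ) = arcsin(-0.443102) = -26.302°.
Then Δλ = atan2(-0.382157, 0.756946) = -0.467534 rad, from sin θ sin δ cos φ₁ over cos δ − sin φ₁ sin φ₂.
λ₂ = λ₁ + Δλ = -54.964°.

longitude -54.964°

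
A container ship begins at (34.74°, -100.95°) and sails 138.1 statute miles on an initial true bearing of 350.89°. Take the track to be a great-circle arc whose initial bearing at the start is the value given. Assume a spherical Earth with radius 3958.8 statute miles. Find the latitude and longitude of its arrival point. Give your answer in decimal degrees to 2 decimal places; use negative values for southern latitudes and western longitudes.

Angular distance δ = d/R = 138.1 / 3958.8 = 0.034884 rad.
With φ₁ = 34.74° = 0.606327 rad and θ = 350.89° = 6.124186 rad:
Applying the spherical law of cosines for sides, sin φ₂ = sin φ₁ cos δ + cos φ₁ sin δ cos θ = 0.597805, so φ₂ = 36.71°.
Δλ = atan2( sin θ sin δ cos φ₁ , cos δ − sin φ₁ sin φ₂ ) = atan2(-0.004538, 0.658730) = -0.006889 rad = -0.39°.
Hence λ₂ = -100.95° + -0.39° = -101.34°.

latitude 36.71°, longitude -101.34°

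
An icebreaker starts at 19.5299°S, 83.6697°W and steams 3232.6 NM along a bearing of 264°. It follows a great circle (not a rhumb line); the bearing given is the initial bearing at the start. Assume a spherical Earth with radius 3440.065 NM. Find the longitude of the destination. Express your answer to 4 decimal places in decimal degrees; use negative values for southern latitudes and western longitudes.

longitude -140.3480°

Central angle δ = d/R = 0.939692 rad.
Converting: φ₁ = -0.340861 rad, θ = 4.607669 rad.
Destination latitude: φ₂ = arcsin( sin φ₁ cos δ + cos φ₁ sin δ cos θ ) = arcsin(-0.276787) = -16.0685°.
For the longitude increment, Δλ = atan2( sin θ sin δ cos φ₁, cos δ − sin φ₁ sin φ₂ ) = atan2(-0.756757, 0.497508) = -56.6783°.
λ₂ = -83.6697° + -56.6783° = -140.3480°.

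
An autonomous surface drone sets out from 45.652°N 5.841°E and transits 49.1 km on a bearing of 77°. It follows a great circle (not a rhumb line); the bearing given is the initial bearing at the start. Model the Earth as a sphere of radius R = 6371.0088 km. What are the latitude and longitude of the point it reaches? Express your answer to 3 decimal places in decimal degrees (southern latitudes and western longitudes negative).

The arc subtends δ = 49.1/6371.0088 = 0.007707 rad at the centre.
With φ₁ = 45.652° = 0.796778 rad and θ = 77° = 1.343904 rad:
Applying the spherical law of cosines for sides, sin φ₂ = sin φ₁ cos δ + cos φ₁ sin δ cos θ = 0.716298, so φ₂ = 45.750°.
For the longitude increment, Δλ = atan2( sin θ sin δ cos φ₁, cos δ − sin φ₁ sin φ₂ ) = atan2(0.005249, 0.487740) = 0.617°.
λ₂ = λ₁ + Δλ = 6.458°.

latitude 45.750°, longitude 6.458°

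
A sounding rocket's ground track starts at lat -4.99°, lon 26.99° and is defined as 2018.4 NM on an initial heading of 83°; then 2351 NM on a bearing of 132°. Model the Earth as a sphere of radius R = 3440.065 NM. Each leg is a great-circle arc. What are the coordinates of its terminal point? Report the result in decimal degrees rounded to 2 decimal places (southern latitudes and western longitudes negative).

latitude -25.25°, longitude 91.58°

Apply the spherical direct solution leg by leg, carrying full precision between legs.
Leg 1: from (-4.99°, 26.99°), δ = 2018.4/3440.065 = 0.586733 rad, θ = 83° → φ = -0.30°, λ = 60.32°.
Leg 2: from (-0.30°, 60.32°), δ = 2351/3440.065 = 0.683417 rad, θ = 132° → φ = -25.25°, λ = 91.58°.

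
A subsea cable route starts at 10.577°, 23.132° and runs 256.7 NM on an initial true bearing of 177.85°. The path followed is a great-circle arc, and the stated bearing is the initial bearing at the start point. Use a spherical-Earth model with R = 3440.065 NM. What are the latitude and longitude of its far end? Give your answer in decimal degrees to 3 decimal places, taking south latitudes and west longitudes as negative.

latitude 6.305°, longitude 23.293°

δ = 256.7/3440.065 = 0.074621 rad (4.2755°).
With φ₁ = 10.577° = 0.184603 rad and θ = 177.85° = 3.104068 rad:
Applying the spherical law of cosines for sides, sin φ₂ = sin φ₁ cos δ + cos φ₁ sin δ cos θ = 0.109813, so φ₂ = 6.305°.
Then Δλ = atan2(0.002749, 0.977060) = 0.002814 rad, from sin θ sin δ cos φ₁ over cos δ − sin φ₁ sin φ₂.
λ₂ = λ₁ + Δλ = 23.293°.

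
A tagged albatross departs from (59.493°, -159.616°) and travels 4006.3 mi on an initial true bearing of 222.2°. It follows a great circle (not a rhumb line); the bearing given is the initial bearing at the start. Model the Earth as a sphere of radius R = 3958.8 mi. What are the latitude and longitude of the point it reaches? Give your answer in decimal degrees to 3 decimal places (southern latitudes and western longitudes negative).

The arc subtends δ = 4006.3/3958.8 = 1.011999 rad at the centre.
Converting: φ₁ = 1.038349 rad, θ = 3.878122 rad.
Applying the spherical law of cosines for sides, sin φ₂ = sin φ₁ cos δ + cos φ₁ sin δ cos θ = 0.137912, so φ₂ = 7.927°.
For the longitude increment, Δλ = atan2( sin θ sin δ cos φ₁, cos δ − sin φ₁ sin φ₂ ) = atan2(-0.289127, 0.411347) = -35.103°.
λ₂ = -159.616° + -35.103° = -194.719°, normalized to (−180°, 180°] → 165.281°.

latitude 7.927°, longitude 165.281°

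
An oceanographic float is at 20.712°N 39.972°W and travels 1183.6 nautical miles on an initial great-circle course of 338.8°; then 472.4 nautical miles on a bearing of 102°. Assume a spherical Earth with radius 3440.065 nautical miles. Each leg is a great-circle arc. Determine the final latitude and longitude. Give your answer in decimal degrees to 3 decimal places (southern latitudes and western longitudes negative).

Apply the spherical direct solution leg by leg, carrying full precision between legs.
Leg 1: from (20.712°, -39.972°), δ = 1183.6/3440.065 = 0.344063 rad, θ = 338.8° → φ = 38.837°, λ = -48.982°.
Leg 2: from (38.837°, -48.982°), δ = 472.4/3440.065 = 0.137323 rad, θ = 102° → φ = 36.801°, λ = -39.355°.

latitude 36.801°, longitude -39.355°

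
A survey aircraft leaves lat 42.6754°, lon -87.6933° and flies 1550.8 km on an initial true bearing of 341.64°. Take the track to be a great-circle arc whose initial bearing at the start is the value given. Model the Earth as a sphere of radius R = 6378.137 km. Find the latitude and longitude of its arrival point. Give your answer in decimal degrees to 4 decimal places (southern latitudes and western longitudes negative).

latitude 55.6798°, longitude -95.4231°

δ = 1550.8/6378.137 = 0.243143 rad (13.9311°).
Converting: φ₁ = 0.744826 rad, θ = 5.962743 rad.
sin φ₂ = sin φ₁ cos δ + cos φ₁ sin δ cos θ = (0.677844)(0.970586) + (0.735206)(0.240754)(0.949096) = 0.825900
φ₂ = asin(0.825900) = 0.971796 rad = 55.6798°.
Then Δλ = atan2(-0.055754, 0.410755) = -0.134911 rad, from sin θ sin δ cos φ₁ over cos δ − sin φ₁ sin φ₂.
Hence λ₂ = -87.6933° + -7.7298° = -95.4231°.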